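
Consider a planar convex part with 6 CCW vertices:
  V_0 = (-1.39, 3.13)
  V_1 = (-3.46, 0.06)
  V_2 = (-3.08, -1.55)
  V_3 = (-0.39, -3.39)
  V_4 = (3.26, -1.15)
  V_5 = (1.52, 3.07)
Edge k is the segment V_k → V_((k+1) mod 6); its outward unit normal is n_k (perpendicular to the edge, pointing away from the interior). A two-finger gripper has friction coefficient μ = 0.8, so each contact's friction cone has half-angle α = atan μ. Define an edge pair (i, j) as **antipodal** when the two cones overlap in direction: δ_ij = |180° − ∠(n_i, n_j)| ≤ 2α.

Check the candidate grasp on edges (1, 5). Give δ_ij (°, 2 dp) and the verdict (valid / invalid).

δ = 75.54°, valid

α = atan 0.8 = 38.66°;  2α = 77.32°
edge 1: e_1 = (+0.38, -1.61);  n_1 = (-0.9733, -0.2297)
edge 5: e_5 = (-2.91, +0.06);  n_5 = (+0.0206, +0.9998)
∠(n_1, n_5) = 104.46°
δ = |180° − 104.46°| = 75.54°
75.54° ≤ 2α = 77.32°  →  valid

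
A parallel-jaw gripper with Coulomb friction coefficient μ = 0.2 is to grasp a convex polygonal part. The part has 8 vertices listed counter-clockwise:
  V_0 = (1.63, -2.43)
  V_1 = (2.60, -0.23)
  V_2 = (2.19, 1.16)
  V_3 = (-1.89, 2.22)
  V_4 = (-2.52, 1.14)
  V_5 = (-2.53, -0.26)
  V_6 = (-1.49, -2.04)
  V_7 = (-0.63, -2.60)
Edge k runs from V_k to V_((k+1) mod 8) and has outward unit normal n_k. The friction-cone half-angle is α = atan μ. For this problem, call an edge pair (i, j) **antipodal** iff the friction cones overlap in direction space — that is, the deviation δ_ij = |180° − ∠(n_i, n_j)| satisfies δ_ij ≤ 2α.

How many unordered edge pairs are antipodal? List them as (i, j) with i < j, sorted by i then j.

α = atan 0.2 = 11.31°;  2α = 22.62°
n_0 = (+0.9150, -0.4034)
n_1 = (+0.9591, +0.2829)
n_2 = (+0.2515, +0.9679)
n_3 = (-0.8638, +0.5039)
n_4 = (-1.0000, +0.0071)
n_5 = (-0.8634, -0.5045)
n_6 = (-0.5457, -0.8380)
n_7 = (+0.0750, -0.9972)
  (0,1): δ = 139.77°  ·
  (0,2): δ = 80.77°  ·
  (0,3): δ = 6.46°  ✓
  (0,4): δ = 23.38°  ·
  (0,5): δ = 54.09°  ·
  (0,6): δ = 80.72°  ·
  (0,7): δ = 118.09°  ·
  (1,2): δ = 121.00°  ·
  (1,3): δ = 46.69°  ·
  (1,4): δ = 16.84°  ✓
  (1,5): δ = 13.86°  ✓
  (1,6): δ = 40.50°  ·
  (1,7): δ = 77.87°  ·
  (2,3): δ = 105.69°  ·
  (2,4): δ = 75.85°  ·
  (2,5): δ = 45.14°  ·
  (2,6): δ = 18.51°  ✓
  (2,7): δ = 18.87°  ✓
  (3,4): δ = 150.15°  ·
  (3,5): δ = 119.45°  ·
  (3,6): δ = 92.81°  ·
  (3,7): δ = 55.44°  ·
  (4,5): δ = 149.29°  ·
  (4,6): δ = 122.66°  ·
  (4,7): δ = 85.29°  ·
  (5,6): δ = 153.37°  ·
  (5,7): δ = 115.99°  ·
  (6,7): δ = 142.63°  ·
antipodal pairs: 5

count = 5; pairs: (0,3), (1,4), (1,5), (2,6), (2,7)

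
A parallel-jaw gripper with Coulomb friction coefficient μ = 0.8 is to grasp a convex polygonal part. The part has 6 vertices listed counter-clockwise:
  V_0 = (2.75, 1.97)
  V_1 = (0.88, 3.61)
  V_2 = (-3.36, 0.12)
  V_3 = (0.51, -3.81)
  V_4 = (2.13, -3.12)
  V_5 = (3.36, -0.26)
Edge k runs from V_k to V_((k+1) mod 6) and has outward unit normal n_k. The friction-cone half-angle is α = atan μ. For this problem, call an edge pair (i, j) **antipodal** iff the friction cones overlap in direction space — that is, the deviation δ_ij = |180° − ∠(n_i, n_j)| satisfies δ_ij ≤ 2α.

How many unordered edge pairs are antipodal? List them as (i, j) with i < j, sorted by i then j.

count = 7; pairs: (0,2), (0,3), (1,3), (1,4), (1,5), (2,4), (2,5)

α = atan 0.8 = 38.66°;  2α = 77.32°
n_0 = (+0.6594, +0.7518)
n_1 = (-0.6355, +0.7721)
n_2 = (-0.7125, -0.7016)
n_3 = (+0.3919, -0.9200)
n_4 = (+0.9186, -0.3951)
n_5 = (+0.9646, +0.2638)
  (0,1): δ = 99.29°  ·
  (0,2): δ = 4.19°  ✓
  (0,3): δ = 64.32°  ✓
  (0,4): δ = 107.98°  ·
  (0,5): δ = 146.55°  ·
  (1,2): δ = 84.90°  ·
  (1,3): δ = 16.39°  ✓
  (1,4): δ = 27.27°  ✓
  (1,5): δ = 65.84°  ✓
  (2,3): δ = 111.49°  ·
  (2,4): δ = 67.83°  ✓
  (2,5): δ = 29.26°  ✓
  (3,4): δ = 136.34°  ·
  (3,5): δ = 97.77°  ·
  (4,5): δ = 141.43°  ·
antipodal pairs: 7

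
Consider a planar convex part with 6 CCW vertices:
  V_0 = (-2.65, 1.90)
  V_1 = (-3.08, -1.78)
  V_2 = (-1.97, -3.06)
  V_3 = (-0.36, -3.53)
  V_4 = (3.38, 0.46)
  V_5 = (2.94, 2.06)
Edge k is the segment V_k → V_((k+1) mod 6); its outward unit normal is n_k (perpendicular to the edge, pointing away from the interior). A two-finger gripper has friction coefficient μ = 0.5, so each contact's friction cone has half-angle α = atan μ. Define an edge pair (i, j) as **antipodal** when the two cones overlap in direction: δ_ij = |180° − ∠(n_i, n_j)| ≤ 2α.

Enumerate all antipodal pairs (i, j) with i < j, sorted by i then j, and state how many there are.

α = atan 0.5 = 26.57°;  2α = 53.13°
n_0 = (-0.9932, +0.1161)
n_1 = (-0.7555, -0.6552)
n_2 = (-0.2802, -0.9599)
n_3 = (+0.7296, -0.6839)
n_4 = (+0.9642, +0.2652)
n_5 = (-0.0286, +0.9996)
  (0,1): δ = 132.40°  ·
  (0,2): δ = 99.61°  ·
  (0,3): δ = 36.48°  ✓
  (0,4): δ = 22.04°  ✓
  (0,5): δ = 98.30°  ·
  (1,2): δ = 147.21°  ·
  (1,3): δ = 84.08°  ·
  (1,4): δ = 25.56°  ✓
  (1,5): δ = 50.71°  ✓
  (2,3): δ = 116.87°  ·
  (2,4): δ = 58.35°  ·
  (2,5): δ = 17.91°  ✓
  (3,4): δ = 121.48°  ·
  (3,5): δ = 45.21°  ✓
  (4,5): δ = 103.74°  ·
antipodal pairs: 6

count = 6; pairs: (0,3), (0,4), (1,4), (1,5), (2,5), (3,5)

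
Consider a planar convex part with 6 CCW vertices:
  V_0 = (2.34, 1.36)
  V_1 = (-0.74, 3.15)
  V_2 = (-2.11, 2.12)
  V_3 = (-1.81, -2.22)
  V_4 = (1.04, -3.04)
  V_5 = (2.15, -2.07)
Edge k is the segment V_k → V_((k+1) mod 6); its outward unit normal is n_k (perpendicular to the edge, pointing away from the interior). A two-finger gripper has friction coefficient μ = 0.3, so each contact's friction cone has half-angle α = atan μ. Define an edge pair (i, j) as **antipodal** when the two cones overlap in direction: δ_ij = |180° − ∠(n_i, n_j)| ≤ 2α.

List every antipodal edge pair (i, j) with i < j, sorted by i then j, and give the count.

count = 3; pairs: (0,3), (1,4), (2,5)

α = atan 0.3 = 16.70°;  2α = 33.40°
n_0 = (+0.5025, +0.8646)
n_1 = (-0.6009, +0.7993)
n_2 = (-0.9976, -0.0690)
n_3 = (-0.2765, -0.9610)
n_4 = (+0.6580, -0.7530)
n_5 = (+0.9985, -0.0553)
  (0,1): δ = 112.90°  ·
  (0,2): δ = 55.88°  ·
  (0,3): δ = 14.11°  ✓
  (0,4): δ = 71.31°  ·
  (0,5): δ = 116.99°  ·
  (1,2): δ = 122.98°  ·
  (1,3): δ = 52.99°  ·
  (1,4): δ = 4.21°  ✓
  (1,5): δ = 49.89°  ·
  (2,3): δ = 110.01°  ·
  (2,4): δ = 52.80°  ·
  (2,5): δ = 7.12°  ✓
  (3,4): δ = 122.80°  ·
  (3,5): δ = 77.12°  ·
  (4,5): δ = 134.32°  ·
antipodal pairs: 3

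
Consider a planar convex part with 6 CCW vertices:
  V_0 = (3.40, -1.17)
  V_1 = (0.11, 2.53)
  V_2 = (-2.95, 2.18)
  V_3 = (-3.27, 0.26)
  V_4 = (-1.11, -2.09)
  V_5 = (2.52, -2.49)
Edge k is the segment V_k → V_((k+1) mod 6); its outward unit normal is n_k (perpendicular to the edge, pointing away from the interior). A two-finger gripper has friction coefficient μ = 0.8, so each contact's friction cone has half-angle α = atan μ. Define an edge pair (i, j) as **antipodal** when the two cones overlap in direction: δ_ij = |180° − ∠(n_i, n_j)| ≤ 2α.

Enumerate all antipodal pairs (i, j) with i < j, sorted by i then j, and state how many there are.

α = atan 0.8 = 38.66°;  2α = 77.32°
n_0 = (+0.7473, +0.6645)
n_1 = (-0.1136, +0.9935)
n_2 = (-0.9864, +0.1644)
n_3 = (-0.7362, -0.6767)
n_4 = (-0.1095, -0.9940)
n_5 = (+0.8321, -0.5547)
  (0,1): δ = 125.12°  ·
  (0,2): δ = 51.11°  ✓
  (0,3): δ = 0.94°  ✓
  (0,4): δ = 42.07°  ✓
  (0,5): δ = 104.67°  ·
  (1,2): δ = 105.99°  ·
  (1,3): δ = 53.94°  ✓
  (1,4): δ = 12.81°  ✓
  (1,5): δ = 49.78°  ✓
  (2,3): δ = 127.95°  ·
  (2,4): δ = 86.83°  ·
  (2,5): δ = 24.23°  ✓
  (3,4): δ = 138.88°  ·
  (3,5): δ = 76.28°  ✓
  (4,5): δ = 117.40°  ·
antipodal pairs: 8

count = 8; pairs: (0,2), (0,3), (0,4), (1,3), (1,4), (1,5), (2,5), (3,5)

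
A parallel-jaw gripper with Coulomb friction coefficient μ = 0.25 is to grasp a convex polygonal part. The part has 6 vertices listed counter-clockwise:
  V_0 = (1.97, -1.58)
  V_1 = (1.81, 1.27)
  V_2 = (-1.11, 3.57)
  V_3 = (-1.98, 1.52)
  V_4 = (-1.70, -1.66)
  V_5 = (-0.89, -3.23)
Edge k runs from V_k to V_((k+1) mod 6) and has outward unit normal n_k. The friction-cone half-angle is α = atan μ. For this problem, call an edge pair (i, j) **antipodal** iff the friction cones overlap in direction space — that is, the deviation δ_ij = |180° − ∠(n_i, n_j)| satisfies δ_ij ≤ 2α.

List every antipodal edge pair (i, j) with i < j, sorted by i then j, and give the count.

α = atan 0.25 = 14.04°;  2α = 28.07°
n_0 = (+0.9984, +0.0561)
n_1 = (+0.6188, +0.7856)
n_2 = (-0.9205, +0.3907)
n_3 = (-0.9961, -0.0877)
n_4 = (-0.8887, -0.4585)
n_5 = (+0.4997, -0.8662)
  (0,1): δ = 131.44°  ·
  (0,2): δ = 26.21°  ✓
  (0,3): δ = 1.82°  ✓
  (0,4): δ = 24.08°  ✓
  (0,5): δ = 116.77°  ·
  (1,2): δ = 74.77°  ·
  (1,3): δ = 46.74°  ·
  (1,4): δ = 24.48°  ✓
  (1,5): δ = 68.21°  ·
  (2,3): δ = 151.97°  ·
  (2,4): δ = 129.71°  ·
  (2,5): δ = 37.02°  ·
  (3,4): δ = 157.74°  ·
  (3,5): δ = 65.05°  ·
  (4,5): δ = 87.31°  ·
antipodal pairs: 4

count = 4; pairs: (0,2), (0,3), (0,4), (1,4)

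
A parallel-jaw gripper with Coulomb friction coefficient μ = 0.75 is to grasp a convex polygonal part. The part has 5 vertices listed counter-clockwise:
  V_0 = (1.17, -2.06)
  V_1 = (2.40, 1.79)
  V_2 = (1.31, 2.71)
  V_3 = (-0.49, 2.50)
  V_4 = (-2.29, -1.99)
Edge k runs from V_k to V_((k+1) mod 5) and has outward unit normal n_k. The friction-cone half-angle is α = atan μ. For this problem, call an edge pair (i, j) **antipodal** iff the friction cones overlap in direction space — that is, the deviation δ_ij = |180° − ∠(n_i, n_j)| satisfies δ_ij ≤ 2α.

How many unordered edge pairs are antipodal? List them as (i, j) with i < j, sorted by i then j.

count = 6; pairs: (0,2), (0,3), (1,3), (1,4), (2,4), (3,4)

α = atan 0.75 = 36.87°;  2α = 73.74°
n_0 = (+0.9526, -0.3043)
n_1 = (+0.6450, +0.7642)
n_2 = (-0.1159, +0.9933)
n_3 = (-0.9282, +0.3721)
n_4 = (-0.0202, -0.9998)
  (0,1): δ = 112.45°  ·
  (0,2): δ = 65.63°  ✓
  (0,3): δ = 4.13°  ✓
  (0,4): δ = 106.56°  ·
  (1,2): δ = 133.18°  ·
  (1,3): δ = 71.68°  ✓
  (1,4): δ = 39.01°  ✓
  (2,3): δ = 118.50°  ·
  (2,4): δ = 7.81°  ✓
  (3,4): δ = 69.31°  ✓
antipodal pairs: 6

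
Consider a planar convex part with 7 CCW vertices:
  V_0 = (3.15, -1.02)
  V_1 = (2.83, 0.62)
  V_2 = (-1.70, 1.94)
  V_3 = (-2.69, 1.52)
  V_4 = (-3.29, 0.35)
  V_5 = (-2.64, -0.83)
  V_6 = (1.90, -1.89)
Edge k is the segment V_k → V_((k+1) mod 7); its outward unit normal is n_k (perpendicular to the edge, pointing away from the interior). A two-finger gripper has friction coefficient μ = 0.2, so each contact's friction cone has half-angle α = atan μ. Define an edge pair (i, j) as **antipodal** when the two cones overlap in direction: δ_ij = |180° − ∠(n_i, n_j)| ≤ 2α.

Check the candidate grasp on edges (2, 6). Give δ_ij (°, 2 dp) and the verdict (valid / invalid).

α = atan 0.2 = 11.31°;  2α = 22.62°
edge 2: e_2 = (-0.99, -0.42);  n_2 = (-0.3905, +0.9206)
edge 6: e_6 = (+1.25, +0.87);  n_6 = (+0.5713, -0.8208)
∠(n_2, n_6) = 168.15°
δ = |180° − 168.15°| = 11.85°
11.85° ≤ 2α = 22.62°  →  valid

δ = 11.85°, valid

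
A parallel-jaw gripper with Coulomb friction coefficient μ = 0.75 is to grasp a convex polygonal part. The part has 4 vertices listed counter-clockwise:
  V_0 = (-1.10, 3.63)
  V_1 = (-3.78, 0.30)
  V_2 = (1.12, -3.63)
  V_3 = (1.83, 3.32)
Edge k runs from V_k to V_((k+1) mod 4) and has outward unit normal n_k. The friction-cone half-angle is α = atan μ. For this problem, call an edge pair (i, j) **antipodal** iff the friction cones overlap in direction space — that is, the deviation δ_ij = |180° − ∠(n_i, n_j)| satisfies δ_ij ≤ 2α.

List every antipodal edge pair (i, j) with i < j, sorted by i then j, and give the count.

count = 3; pairs: (0,2), (1,2), (1,3)

α = atan 0.75 = 36.87°;  2α = 73.74°
n_0 = (-0.7790, +0.6270)
n_1 = (-0.6257, -0.7801)
n_2 = (+0.9948, -0.1016)
n_3 = (+0.1052, +0.9944)
  (0,1): δ = 89.90°  ·
  (0,2): δ = 32.99°  ✓
  (0,3): δ = 122.79°  ·
  (1,2): δ = 57.10°  ✓
  (1,3): δ = 32.69°  ✓
  (2,3): δ = 90.21°  ·
antipodal pairs: 3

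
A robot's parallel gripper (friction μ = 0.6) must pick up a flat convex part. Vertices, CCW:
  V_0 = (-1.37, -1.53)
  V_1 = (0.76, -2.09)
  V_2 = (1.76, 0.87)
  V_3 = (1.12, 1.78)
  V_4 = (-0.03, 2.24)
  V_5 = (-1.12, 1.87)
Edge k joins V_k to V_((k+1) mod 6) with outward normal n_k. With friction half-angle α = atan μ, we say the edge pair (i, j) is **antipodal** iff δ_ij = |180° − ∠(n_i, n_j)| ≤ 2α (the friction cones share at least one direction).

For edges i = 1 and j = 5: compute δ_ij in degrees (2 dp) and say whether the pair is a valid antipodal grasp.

δ = 14.46°, valid

α = atan 0.6 = 30.96°;  2α = 61.93°
edge 1: e_1 = (+1.00, +2.96);  n_1 = (+0.9474, -0.3201)
edge 5: e_5 = (-0.25, -3.40);  n_5 = (-0.9973, +0.0733)
∠(n_1, n_5) = 165.54°
δ = |180° − 165.54°| = 14.46°
14.46° ≤ 2α = 61.93°  →  valid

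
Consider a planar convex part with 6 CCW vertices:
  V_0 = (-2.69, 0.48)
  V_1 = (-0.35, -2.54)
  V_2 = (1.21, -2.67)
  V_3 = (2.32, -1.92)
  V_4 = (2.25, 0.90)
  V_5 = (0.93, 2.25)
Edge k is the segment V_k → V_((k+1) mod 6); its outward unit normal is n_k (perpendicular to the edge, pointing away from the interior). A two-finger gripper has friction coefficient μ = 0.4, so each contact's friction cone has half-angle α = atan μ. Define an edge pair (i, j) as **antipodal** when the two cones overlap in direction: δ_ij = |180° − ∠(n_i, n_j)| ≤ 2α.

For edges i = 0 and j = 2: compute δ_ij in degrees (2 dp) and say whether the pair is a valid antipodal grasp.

δ = 93.72°, invalid

α = atan 0.4 = 21.80°;  2α = 43.60°
edge 0: e_0 = (+2.34, -3.02);  n_0 = (-0.7905, -0.6125)
edge 2: e_2 = (+1.11, +0.75);  n_2 = (+0.5599, -0.8286)
∠(n_0, n_2) = 86.28°
δ = |180° − 86.28°| = 93.72°
93.72° > 2α = 43.60°  →  invalid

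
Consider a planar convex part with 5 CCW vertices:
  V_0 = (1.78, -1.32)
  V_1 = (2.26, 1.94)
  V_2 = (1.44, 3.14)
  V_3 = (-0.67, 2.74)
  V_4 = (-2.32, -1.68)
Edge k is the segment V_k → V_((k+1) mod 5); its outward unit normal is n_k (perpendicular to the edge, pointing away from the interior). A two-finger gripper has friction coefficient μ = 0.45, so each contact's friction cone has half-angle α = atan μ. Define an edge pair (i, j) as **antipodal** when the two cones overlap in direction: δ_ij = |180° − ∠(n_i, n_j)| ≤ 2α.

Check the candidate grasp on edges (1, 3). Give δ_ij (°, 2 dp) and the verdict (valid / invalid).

δ = 54.82°, invalid

α = atan 0.45 = 24.23°;  2α = 48.46°
edge 1: e_1 = (-0.82, +1.20);  n_1 = (+0.8256, +0.5642)
edge 3: e_3 = (-1.65, -4.42);  n_3 = (-0.9369, +0.3497)
∠(n_1, n_3) = 125.18°
δ = |180° − 125.18°| = 54.82°
54.82° > 2α = 48.46°  →  invalid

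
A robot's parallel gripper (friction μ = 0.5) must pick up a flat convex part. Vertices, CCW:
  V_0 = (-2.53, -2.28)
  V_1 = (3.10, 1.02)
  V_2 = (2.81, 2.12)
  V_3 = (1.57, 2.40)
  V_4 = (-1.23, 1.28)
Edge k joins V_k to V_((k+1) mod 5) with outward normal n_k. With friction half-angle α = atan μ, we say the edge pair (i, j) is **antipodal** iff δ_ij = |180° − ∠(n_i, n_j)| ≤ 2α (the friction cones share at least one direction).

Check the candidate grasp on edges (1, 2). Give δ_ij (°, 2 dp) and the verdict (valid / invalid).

δ = 117.49°, invalid

α = atan 0.5 = 26.57°;  2α = 53.13°
edge 1: e_1 = (-0.29, +1.10);  n_1 = (+0.9670, +0.2549)
edge 2: e_2 = (-1.24, +0.28);  n_2 = (+0.2203, +0.9754)
∠(n_1, n_2) = 62.51°
δ = |180° − 62.51°| = 117.49°
117.49° > 2α = 53.13°  →  invalid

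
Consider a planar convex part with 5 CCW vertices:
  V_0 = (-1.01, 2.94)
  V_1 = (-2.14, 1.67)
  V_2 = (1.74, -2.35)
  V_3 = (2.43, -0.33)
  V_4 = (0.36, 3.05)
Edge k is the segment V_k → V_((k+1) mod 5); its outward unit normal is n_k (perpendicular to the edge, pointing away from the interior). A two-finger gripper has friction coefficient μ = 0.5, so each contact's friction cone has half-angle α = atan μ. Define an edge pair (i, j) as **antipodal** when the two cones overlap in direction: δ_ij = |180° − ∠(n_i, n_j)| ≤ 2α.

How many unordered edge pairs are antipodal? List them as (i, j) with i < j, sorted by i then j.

α = atan 0.5 = 26.57°;  2α = 53.13°
n_0 = (-0.7471, +0.6647)
n_1 = (-0.7195, -0.6945)
n_2 = (+0.9463, -0.3232)
n_3 = (+0.8528, +0.5223)
n_4 = (-0.0800, +0.9968)
  (0,1): δ = 94.35°  ·
  (0,2): δ = 22.80°  ✓
  (0,3): δ = 73.15°  ·
  (0,4): δ = 136.25°  ·
  (1,2): δ = 62.84°  ·
  (1,3): δ = 12.50°  ✓
  (1,4): δ = 50.61°  ✓
  (2,3): δ = 129.66°  ·
  (2,4): δ = 66.55°  ·
  (3,4): δ = 116.89°  ·
antipodal pairs: 3

count = 3; pairs: (0,2), (1,3), (1,4)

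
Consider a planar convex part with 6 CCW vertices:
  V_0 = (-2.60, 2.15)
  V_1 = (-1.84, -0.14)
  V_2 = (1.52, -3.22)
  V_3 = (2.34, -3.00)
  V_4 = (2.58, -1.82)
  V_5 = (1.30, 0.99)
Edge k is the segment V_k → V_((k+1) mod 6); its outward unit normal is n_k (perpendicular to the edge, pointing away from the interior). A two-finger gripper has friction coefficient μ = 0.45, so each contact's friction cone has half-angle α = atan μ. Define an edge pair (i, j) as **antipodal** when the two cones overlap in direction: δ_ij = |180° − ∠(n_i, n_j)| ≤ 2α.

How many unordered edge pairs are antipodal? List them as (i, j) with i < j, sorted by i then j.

α = atan 0.45 = 24.23°;  2α = 48.46°
n_0 = (-0.9491, -0.3150)
n_1 = (-0.6757, -0.7372)
n_2 = (+0.2591, -0.9658)
n_3 = (+0.9799, -0.1993)
n_4 = (+0.9100, +0.4145)
n_5 = (+0.2851, +0.9585)
  (0,1): δ = 150.87°  ·
  (0,2): δ = 93.34°  ·
  (0,3): δ = 29.86°  ✓
  (0,4): δ = 6.13°  ✓
  (0,5): δ = 55.08°  ·
  (1,2): δ = 122.47°  ·
  (1,3): δ = 58.99°  ·
  (1,4): δ = 23.00°  ✓
  (1,5): δ = 25.95°  ✓
  (2,3): δ = 116.51°  ·
  (2,4): δ = 80.53°  ·
  (2,5): δ = 31.58°  ✓
  (3,4): δ = 144.01°  ·
  (3,5): δ = 95.07°  ·
  (4,5): δ = 131.05°  ·
antipodal pairs: 5

count = 5; pairs: (0,3), (0,4), (1,4), (1,5), (2,5)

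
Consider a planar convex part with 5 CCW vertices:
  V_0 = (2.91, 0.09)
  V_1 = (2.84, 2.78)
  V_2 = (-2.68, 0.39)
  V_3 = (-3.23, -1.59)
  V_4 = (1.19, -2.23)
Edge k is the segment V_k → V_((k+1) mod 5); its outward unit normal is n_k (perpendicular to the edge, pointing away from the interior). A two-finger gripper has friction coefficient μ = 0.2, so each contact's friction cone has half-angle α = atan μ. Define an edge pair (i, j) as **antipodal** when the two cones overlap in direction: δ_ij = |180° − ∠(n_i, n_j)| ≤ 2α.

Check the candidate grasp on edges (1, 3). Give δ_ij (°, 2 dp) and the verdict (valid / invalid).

α = atan 0.2 = 11.31°;  2α = 22.62°
edge 1: e_1 = (-5.52, -2.39);  n_1 = (-0.3973, +0.9177)
edge 3: e_3 = (+4.42, -0.64);  n_3 = (-0.1433, -0.9897)
∠(n_1, n_3) = 148.35°
δ = |180° − 148.35°| = 31.65°
31.65° > 2α = 22.62°  →  invalid

δ = 31.65°, invalid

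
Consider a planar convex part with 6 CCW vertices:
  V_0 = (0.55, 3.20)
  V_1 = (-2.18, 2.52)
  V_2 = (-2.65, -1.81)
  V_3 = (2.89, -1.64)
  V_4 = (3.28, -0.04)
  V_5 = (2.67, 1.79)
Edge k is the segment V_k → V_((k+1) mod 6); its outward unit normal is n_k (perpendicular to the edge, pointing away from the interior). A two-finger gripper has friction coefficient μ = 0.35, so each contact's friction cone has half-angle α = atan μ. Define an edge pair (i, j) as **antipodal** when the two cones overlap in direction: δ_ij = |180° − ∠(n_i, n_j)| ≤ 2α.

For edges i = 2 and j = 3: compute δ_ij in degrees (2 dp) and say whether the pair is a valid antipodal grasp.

α = atan 0.35 = 19.29°;  2α = 38.58°
edge 2: e_2 = (+5.54, +0.17);  n_2 = (+0.0307, -0.9995)
edge 3: e_3 = (+0.39, +1.60);  n_3 = (+0.9716, -0.2368)
∠(n_2, n_3) = 74.54°
δ = |180° − 74.54°| = 105.46°
105.46° > 2α = 38.58°  →  invalid

δ = 105.46°, invalid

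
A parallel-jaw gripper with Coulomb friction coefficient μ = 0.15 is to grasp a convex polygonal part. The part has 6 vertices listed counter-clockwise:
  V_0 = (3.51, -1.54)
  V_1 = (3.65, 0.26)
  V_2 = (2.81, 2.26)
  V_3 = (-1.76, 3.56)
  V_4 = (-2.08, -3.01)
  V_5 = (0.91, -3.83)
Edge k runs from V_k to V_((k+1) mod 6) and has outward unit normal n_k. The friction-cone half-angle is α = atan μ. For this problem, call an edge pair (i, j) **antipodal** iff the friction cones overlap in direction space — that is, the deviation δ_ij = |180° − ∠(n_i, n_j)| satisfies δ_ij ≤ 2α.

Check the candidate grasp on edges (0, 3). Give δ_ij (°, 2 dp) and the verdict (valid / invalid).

α = atan 0.15 = 8.53°;  2α = 17.06°
edge 0: e_0 = (+0.14, +1.80);  n_0 = (+0.9970, -0.0775)
edge 3: e_3 = (-0.32, -6.57);  n_3 = (-0.9988, +0.0486)
∠(n_0, n_3) = 178.34°
δ = |180° − 178.34°| = 1.66°
1.66° ≤ 2α = 17.06°  →  valid

δ = 1.66°, valid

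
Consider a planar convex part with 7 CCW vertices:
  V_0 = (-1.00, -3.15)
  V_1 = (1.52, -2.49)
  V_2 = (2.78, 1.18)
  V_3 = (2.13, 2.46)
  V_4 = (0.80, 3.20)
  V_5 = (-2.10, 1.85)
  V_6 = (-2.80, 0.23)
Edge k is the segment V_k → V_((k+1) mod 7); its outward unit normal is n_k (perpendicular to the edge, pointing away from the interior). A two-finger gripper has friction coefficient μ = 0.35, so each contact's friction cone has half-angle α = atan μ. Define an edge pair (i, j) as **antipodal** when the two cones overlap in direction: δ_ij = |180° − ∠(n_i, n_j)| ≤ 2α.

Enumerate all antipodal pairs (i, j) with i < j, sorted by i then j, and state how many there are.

count = 4; pairs: (0,4), (1,5), (2,6), (3,6)

α = atan 0.35 = 19.29°;  2α = 38.58°
n_0 = (+0.2534, -0.9674)
n_1 = (+0.9458, -0.3247)
n_2 = (+0.8916, +0.4528)
n_3 = (+0.4862, +0.8738)
n_4 = (-0.4220, +0.9066)
n_5 = (-0.9180, +0.3967)
n_6 = (-0.8826, -0.4700)
  (0,1): δ = 123.62°  ·
  (0,2): δ = 77.75°  ·
  (0,3): δ = 43.77°  ·
  (0,4): δ = 10.29°  ✓
  (0,5): δ = 51.95°  ·
  (0,6): δ = 103.36°  ·
  (1,2): δ = 134.13°  ·
  (1,3): δ = 100.14°  ·
  (1,4): δ = 46.09°  ·
  (1,5): δ = 4.42°  ✓
  (1,6): δ = 46.99°  ·
  (2,3): δ = 146.01°  ·
  (2,4): δ = 91.96°  ·
  (2,5): δ = 50.29°  ·
  (2,6): δ = 1.12°  ✓
  (3,4): δ = 125.95°  ·
  (3,5): δ = 84.28°  ·
  (3,6): δ = 32.87°  ✓
  (4,5): δ = 138.33°  ·
  (4,6): δ = 86.93°  ·
  (5,6): δ = 128.59°  ·
antipodal pairs: 4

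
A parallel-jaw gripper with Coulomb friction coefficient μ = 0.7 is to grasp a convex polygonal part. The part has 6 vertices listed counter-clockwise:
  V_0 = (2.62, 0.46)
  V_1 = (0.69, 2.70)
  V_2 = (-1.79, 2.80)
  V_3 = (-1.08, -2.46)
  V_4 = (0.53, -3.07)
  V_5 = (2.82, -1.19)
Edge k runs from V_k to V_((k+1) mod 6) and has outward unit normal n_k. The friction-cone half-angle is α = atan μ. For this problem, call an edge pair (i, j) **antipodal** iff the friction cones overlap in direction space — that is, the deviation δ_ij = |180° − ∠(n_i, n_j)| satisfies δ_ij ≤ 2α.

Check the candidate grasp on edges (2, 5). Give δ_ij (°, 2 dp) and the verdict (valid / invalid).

α = atan 0.7 = 34.99°;  2α = 69.98°
edge 2: e_2 = (+0.71, -5.26);  n_2 = (-0.9910, -0.1338)
edge 5: e_5 = (-0.20, +1.65);  n_5 = (+0.9927, +0.1203)
∠(n_2, n_5) = 179.22°
δ = |180° − 179.22°| = 0.78°
0.78° ≤ 2α = 69.98°  →  valid

δ = 0.78°, valid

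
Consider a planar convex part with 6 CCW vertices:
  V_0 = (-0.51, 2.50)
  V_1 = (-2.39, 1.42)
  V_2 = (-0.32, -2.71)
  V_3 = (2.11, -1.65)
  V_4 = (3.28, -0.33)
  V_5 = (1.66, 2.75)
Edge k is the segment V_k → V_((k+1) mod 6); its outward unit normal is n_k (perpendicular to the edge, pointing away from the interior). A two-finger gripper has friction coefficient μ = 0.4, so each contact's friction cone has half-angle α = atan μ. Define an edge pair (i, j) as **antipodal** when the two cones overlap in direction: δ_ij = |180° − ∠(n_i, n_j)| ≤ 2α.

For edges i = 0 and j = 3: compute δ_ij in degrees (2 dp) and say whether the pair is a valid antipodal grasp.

δ = 18.57°, valid

α = atan 0.4 = 21.80°;  2α = 43.60°
edge 0: e_0 = (-1.88, -1.08);  n_0 = (-0.4981, +0.8671)
edge 3: e_3 = (+1.17, +1.32);  n_3 = (+0.7483, -0.6633)
∠(n_0, n_3) = 161.43°
δ = |180° − 161.43°| = 18.57°
18.57° ≤ 2α = 43.60°  →  valid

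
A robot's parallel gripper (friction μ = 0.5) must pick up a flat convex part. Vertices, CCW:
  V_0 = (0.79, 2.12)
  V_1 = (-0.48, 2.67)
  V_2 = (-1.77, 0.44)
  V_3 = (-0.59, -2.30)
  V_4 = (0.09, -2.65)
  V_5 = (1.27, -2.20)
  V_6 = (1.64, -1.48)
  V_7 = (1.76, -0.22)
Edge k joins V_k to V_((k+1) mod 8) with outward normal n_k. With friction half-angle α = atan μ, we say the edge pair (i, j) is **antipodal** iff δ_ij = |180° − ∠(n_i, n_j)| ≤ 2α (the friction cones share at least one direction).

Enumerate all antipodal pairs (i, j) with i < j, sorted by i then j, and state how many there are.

α = atan 0.5 = 26.57°;  2α = 53.13°
n_0 = (+0.3974, +0.9176)
n_1 = (-0.8656, +0.5007)
n_2 = (-0.9185, -0.3955)
n_3 = (-0.4576, -0.8891)
n_4 = (+0.3563, -0.9344)
n_5 = (+0.8894, -0.4571)
n_6 = (+0.9955, -0.0948)
n_7 = (+0.9238, +0.3829)
  (0,1): δ = 96.63°  ·
  (0,2): δ = 43.28°  ✓
  (0,3): δ = 3.82°  ✓
  (0,4): δ = 44.29°  ✓
  (0,5): δ = 86.22°  ·
  (0,6): δ = 107.98°  ·
  (0,7): δ = 135.93°  ·
  (1,2): δ = 126.65°  ·
  (1,3): δ = 87.19°  ·
  (1,4): δ = 39.08°  ✓
  (1,5): δ = 2.85°  ✓
  (1,6): δ = 24.61°  ✓
  (1,7): δ = 52.56°  ✓
  (2,3): δ = 140.53°  ·
  (2,4): δ = 92.42°  ·
  (2,5): δ = 50.50°  ✓
  (2,6): δ = 28.74°  ✓
  (2,7): δ = 0.78°  ✓
  (3,4): δ = 131.89°  ·
  (3,5): δ = 89.96°  ·
  (3,6): δ = 68.21°  ·
  (3,7): δ = 40.25°  ✓
  (4,5): δ = 138.07°  ·
  (4,6): δ = 116.31°  ·
  (4,7): δ = 88.36°  ·
  (5,6): δ = 158.24°  ·
  (5,7): δ = 130.29°  ·
  (6,7): δ = 152.04°  ·
antipodal pairs: 11

count = 11; pairs: (0,2), (0,3), (0,4), (1,4), (1,5), (1,6), (1,7), (2,5), (2,6), (2,7), (3,7)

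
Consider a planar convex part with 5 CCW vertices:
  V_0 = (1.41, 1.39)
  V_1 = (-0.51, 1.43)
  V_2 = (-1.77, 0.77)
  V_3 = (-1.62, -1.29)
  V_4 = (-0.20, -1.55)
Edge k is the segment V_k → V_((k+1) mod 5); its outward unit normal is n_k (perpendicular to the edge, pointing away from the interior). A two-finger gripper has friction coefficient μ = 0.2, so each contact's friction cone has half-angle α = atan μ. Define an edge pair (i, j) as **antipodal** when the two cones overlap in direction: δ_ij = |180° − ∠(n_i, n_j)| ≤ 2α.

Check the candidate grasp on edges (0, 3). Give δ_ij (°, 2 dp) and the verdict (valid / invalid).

δ = 9.18°, valid

α = atan 0.2 = 11.31°;  2α = 22.62°
edge 0: e_0 = (-1.92, +0.04);  n_0 = (+0.0208, +0.9998)
edge 3: e_3 = (+1.42, -0.26);  n_3 = (-0.1801, -0.9836)
∠(n_0, n_3) = 170.82°
δ = |180° − 170.82°| = 9.18°
9.18° ≤ 2α = 22.62°  →  valid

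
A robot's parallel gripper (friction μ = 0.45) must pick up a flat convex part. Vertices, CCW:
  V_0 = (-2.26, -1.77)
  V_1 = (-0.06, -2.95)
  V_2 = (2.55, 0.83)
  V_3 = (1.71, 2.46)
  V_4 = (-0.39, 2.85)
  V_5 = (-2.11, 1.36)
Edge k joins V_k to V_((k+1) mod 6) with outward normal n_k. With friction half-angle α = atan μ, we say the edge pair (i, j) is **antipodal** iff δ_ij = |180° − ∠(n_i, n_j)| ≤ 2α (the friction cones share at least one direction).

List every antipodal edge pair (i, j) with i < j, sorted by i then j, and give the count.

count = 5; pairs: (0,2), (0,3), (1,4), (1,5), (2,5)

α = atan 0.45 = 24.23°;  2α = 48.46°
n_0 = (-0.4727, -0.8812)
n_1 = (+0.8229, -0.5682)
n_2 = (+0.8889, +0.4581)
n_3 = (+0.1826, +0.9832)
n_4 = (-0.6548, +0.7558)
n_5 = (-0.9989, +0.0479)
  (0,1): δ = 96.42°  ·
  (0,2): δ = 34.53°  ✓
  (0,3): δ = 17.69°  ✓
  (0,4): δ = 69.11°  ·
  (0,5): δ = 115.46°  ·
  (1,2): δ = 118.11°  ·
  (1,3): δ = 65.90°  ·
  (1,4): δ = 14.47°  ✓
  (1,5): δ = 31.88°  ✓
  (2,3): δ = 127.78°  ·
  (2,4): δ = 76.36°  ·
  (2,5): δ = 30.01°  ✓
  (3,4): δ = 128.58°  ·
  (3,5): δ = 82.22°  ·
  (4,5): δ = 133.65°  ·
antipodal pairs: 5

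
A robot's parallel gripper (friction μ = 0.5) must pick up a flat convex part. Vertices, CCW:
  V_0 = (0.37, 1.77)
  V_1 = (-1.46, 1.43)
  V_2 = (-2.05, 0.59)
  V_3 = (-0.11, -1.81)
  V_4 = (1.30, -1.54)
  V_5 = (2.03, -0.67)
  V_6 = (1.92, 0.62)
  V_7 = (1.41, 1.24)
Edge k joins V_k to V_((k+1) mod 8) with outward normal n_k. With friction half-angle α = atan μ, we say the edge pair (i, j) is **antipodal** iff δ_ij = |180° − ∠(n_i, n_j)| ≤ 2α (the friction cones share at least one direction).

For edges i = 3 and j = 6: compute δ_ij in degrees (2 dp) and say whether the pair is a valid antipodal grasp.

α = atan 0.5 = 26.57°;  2α = 53.13°
edge 3: e_3 = (+1.41, +0.27);  n_3 = (+0.1881, -0.9822)
edge 6: e_6 = (-0.51, +0.62);  n_6 = (+0.7723, +0.6353)
∠(n_3, n_6) = 118.60°
δ = |180° − 118.60°| = 61.40°
61.40° > 2α = 53.13°  →  invalid

δ = 61.40°, invalid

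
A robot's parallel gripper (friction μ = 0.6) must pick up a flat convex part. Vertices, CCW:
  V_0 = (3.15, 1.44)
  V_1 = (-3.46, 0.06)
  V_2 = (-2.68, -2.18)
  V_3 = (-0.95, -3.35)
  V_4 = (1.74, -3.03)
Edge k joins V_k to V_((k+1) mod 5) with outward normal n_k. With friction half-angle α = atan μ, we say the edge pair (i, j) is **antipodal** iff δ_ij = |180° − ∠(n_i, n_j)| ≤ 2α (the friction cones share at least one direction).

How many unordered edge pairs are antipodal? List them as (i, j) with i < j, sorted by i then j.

α = atan 0.6 = 30.96°;  2α = 61.93°
n_0 = (-0.2044, +0.9789)
n_1 = (-0.9444, -0.3288)
n_2 = (-0.5602, -0.8283)
n_3 = (+0.1181, -0.9930)
n_4 = (+0.9537, -0.3008)
  (0,1): δ = 82.59°  ·
  (0,2): δ = 45.86°  ✓
  (0,3): δ = 5.01°  ✓
  (0,4): δ = 60.70°  ✓
  (1,2): δ = 143.27°  ·
  (1,3): δ = 102.41°  ·
  (1,4): δ = 36.71°  ✓
  (2,3): δ = 139.15°  ·
  (2,4): δ = 73.44°  ·
  (3,4): δ = 114.29°  ·
antipodal pairs: 4

count = 4; pairs: (0,2), (0,3), (0,4), (1,4)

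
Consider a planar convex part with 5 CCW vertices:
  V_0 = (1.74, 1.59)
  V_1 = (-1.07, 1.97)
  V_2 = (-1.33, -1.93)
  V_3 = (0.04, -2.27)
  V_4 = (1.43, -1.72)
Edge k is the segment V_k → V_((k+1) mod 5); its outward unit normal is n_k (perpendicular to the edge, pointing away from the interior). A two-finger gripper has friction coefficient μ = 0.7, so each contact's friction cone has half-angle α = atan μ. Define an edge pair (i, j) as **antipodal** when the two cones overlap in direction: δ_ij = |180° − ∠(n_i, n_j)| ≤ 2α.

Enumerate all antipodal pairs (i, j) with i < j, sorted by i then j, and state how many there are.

α = atan 0.7 = 34.99°;  2α = 69.98°
n_0 = (+0.1340, +0.9910)
n_1 = (-0.9978, +0.0665)
n_2 = (-0.2409, -0.9706)
n_3 = (+0.3679, -0.9299)
n_4 = (+0.9956, -0.0932)
  (0,1): δ = 86.11°  ·
  (0,2): δ = 6.24°  ✓
  (0,3): δ = 29.29°  ✓
  (0,4): δ = 92.35°  ·
  (1,2): δ = 100.12°  ·
  (1,3): δ = 64.60°  ✓
  (1,4): δ = 1.54°  ✓
  (2,3): δ = 144.47°  ·
  (2,4): δ = 81.41°  ·
  (3,4): δ = 116.94°  ·
antipodal pairs: 4

count = 4; pairs: (0,2), (0,3), (1,3), (1,4)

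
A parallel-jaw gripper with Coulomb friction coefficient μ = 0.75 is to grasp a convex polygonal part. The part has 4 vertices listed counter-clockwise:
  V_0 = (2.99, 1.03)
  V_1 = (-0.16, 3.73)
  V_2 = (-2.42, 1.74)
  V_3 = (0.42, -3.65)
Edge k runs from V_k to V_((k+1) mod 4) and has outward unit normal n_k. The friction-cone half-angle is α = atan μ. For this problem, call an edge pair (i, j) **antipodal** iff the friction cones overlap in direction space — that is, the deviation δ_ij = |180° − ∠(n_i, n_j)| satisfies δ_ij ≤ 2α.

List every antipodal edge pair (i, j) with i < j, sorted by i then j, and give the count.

α = atan 0.75 = 36.87°;  2α = 73.74°
n_0 = (+0.6508, +0.7593)
n_1 = (-0.6609, +0.7505)
n_2 = (-0.8847, -0.4662)
n_3 = (+0.8765, -0.4813)
  (0,1): δ = 98.03°  ·
  (0,2): δ = 21.61°  ✓
  (0,3): δ = 101.83°  ·
  (1,2): δ = 103.58°  ·
  (1,3): δ = 19.86°  ✓
  (2,3): δ = 56.56°  ✓
antipodal pairs: 3

count = 3; pairs: (0,2), (1,3), (2,3)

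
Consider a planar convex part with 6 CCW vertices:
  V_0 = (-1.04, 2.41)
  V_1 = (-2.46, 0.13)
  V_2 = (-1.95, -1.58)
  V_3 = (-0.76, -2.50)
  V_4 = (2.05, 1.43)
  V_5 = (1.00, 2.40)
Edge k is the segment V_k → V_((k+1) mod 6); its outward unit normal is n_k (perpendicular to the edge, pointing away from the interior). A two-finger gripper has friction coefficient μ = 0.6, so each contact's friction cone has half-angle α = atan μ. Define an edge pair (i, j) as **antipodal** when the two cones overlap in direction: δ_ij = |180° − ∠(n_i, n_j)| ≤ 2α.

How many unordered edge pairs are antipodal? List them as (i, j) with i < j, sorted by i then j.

count = 6; pairs: (0,3), (1,3), (1,4), (2,4), (2,5), (3,5)

α = atan 0.6 = 30.96°;  2α = 61.93°
n_0 = (-0.8488, +0.5287)
n_1 = (-0.9583, -0.2858)
n_2 = (-0.6116, -0.7911)
n_3 = (+0.8135, -0.5816)
n_4 = (+0.6786, +0.7345)
n_5 = (+0.0049, +1.0000)
  (0,1): δ = 131.48°  ·
  (0,2): δ = 95.79°  ·
  (0,3): δ = 3.65°  ✓
  (0,4): δ = 79.18°  ·
  (0,5): δ = 121.63°  ·
  (1,2): δ = 144.31°  ·
  (1,3): δ = 52.17°  ✓
  (1,4): δ = 30.66°  ✓
  (1,5): δ = 73.11°  ·
  (2,3): δ = 87.86°  ·
  (2,4): δ = 5.02°  ✓
  (2,5): δ = 37.43°  ✓
  (3,4): δ = 97.17°  ·
  (3,5): δ = 54.72°  ✓
  (4,5): δ = 137.55°  ·
antipodal pairs: 6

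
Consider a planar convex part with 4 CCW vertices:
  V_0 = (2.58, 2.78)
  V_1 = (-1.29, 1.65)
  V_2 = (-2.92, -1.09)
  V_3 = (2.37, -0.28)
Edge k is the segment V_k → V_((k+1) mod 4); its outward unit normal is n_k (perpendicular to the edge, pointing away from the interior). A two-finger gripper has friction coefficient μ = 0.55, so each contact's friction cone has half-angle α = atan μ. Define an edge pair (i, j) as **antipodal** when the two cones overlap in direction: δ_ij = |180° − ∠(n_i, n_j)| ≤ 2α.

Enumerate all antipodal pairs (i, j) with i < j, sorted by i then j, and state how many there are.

α = atan 0.55 = 28.81°;  2α = 57.62°
n_0 = (-0.2803, +0.9599)
n_1 = (-0.8594, +0.5113)
n_2 = (+0.1514, -0.9885)
n_3 = (+0.9977, -0.0685)
  (0,1): δ = 137.03°  ·
  (0,2): δ = 7.57°  ✓
  (0,3): δ = 69.80°  ·
  (1,2): δ = 50.55°  ✓
  (1,3): δ = 26.82°  ✓
  (2,3): δ = 102.63°  ·
antipodal pairs: 3

count = 3; pairs: (0,2), (1,2), (1,3)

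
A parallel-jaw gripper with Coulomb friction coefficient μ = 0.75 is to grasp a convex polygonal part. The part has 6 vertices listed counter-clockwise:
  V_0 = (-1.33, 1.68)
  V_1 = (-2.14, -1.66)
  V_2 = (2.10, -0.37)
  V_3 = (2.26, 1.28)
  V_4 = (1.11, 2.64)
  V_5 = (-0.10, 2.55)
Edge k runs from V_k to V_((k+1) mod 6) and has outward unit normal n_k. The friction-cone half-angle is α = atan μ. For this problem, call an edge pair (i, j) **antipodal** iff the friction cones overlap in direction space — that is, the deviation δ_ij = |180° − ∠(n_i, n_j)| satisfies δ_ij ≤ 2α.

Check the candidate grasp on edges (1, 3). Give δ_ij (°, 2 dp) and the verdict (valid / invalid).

α = atan 0.75 = 36.87°;  2α = 73.74°
edge 1: e_1 = (+4.24, +1.29);  n_1 = (+0.2911, -0.9567)
edge 3: e_3 = (-1.15, +1.36);  n_3 = (+0.7636, +0.6457)
∠(n_1, n_3) = 113.30°
δ = |180° − 113.30°| = 66.70°
66.70° ≤ 2α = 73.74°  →  valid

δ = 66.70°, valid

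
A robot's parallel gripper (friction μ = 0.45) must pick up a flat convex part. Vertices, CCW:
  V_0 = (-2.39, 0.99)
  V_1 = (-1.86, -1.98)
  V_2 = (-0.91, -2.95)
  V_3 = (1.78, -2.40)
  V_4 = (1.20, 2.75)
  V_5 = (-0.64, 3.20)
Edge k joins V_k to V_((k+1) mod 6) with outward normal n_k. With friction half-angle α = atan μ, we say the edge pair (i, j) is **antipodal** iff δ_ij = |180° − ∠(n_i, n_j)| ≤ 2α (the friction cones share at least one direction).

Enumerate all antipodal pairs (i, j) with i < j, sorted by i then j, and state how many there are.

count = 6; pairs: (0,3), (1,3), (1,4), (2,4), (2,5), (3,5)

α = atan 0.45 = 24.23°;  2α = 48.46°
n_0 = (-0.9844, -0.1757)
n_1 = (-0.7144, -0.6997)
n_2 = (+0.2003, -0.9797)
n_3 = (+0.9937, +0.1119)
n_4 = (+0.2376, +0.9714)
n_5 = (-0.7840, +0.6208)
  (0,1): δ = 145.71°  ·
  (0,2): δ = 88.56°  ·
  (0,3): δ = 3.69°  ✓
  (0,4): δ = 66.14°  ·
  (0,5): δ = 131.51°  ·
  (1,2): δ = 122.85°  ·
  (1,3): δ = 37.98°  ✓
  (1,4): δ = 31.85°  ✓
  (1,5): δ = 97.22°  ·
  (2,3): δ = 95.13°  ·
  (2,4): δ = 25.30°  ✓
  (2,5): δ = 40.07°  ✓
  (3,4): δ = 110.17°  ·
  (3,5): δ = 44.80°  ✓
  (4,5): δ = 114.63°  ·
antipodal pairs: 6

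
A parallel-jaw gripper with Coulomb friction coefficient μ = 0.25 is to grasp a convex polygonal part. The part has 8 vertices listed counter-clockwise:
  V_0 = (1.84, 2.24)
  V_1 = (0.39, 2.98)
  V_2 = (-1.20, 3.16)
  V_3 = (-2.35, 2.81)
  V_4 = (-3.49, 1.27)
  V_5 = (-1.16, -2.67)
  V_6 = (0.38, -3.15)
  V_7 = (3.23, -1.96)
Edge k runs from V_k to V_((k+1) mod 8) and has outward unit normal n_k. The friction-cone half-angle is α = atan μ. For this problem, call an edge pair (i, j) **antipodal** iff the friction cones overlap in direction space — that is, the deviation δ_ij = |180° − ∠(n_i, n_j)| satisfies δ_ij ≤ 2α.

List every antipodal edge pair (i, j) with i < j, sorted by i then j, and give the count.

count = 4; pairs: (0,5), (1,5), (2,6), (4,7)

α = atan 0.25 = 14.04°;  2α = 28.07°
n_0 = (+0.4546, +0.8907)
n_1 = (+0.1125, +0.9937)
n_2 = (-0.2912, +0.9567)
n_3 = (-0.8037, +0.5950)
n_4 = (-0.8608, -0.5090)
n_5 = (-0.2976, -0.9547)
n_6 = (+0.3853, -0.9228)
n_7 = (+0.9494, +0.3142)
  (0,1): δ = 159.42°  ·
  (0,2): δ = 136.04°  ·
  (0,3): δ = 99.47°  ·
  (0,4): δ = 32.36°  ·
  (0,5): δ = 9.73°  ✓
  (0,6): δ = 49.70°  ·
  (0,7): δ = 135.35°  ·
  (1,2): δ = 156.61°  ·
  (1,3): δ = 120.05°  ·
  (1,4): δ = 52.94°  ·
  (1,5): δ = 10.85°  ✓
  (1,6): δ = 29.12°  ·
  (1,7): δ = 114.77°  ·
  (2,3): δ = 143.44°  ·
  (2,4): δ = 76.33°  ·
  (2,5): δ = 34.24°  ·
  (2,6): δ = 5.74°  ✓
  (2,7): δ = 91.38°  ·
  (3,4): δ = 112.89°  ·
  (3,5): δ = 70.80°  ·
  (3,6): δ = 30.83°  ·
  (3,7): δ = 54.82°  ·
  (4,5): δ = 137.91°  ·
  (4,6): δ = 97.94°  ·
  (4,7): δ = 12.29°  ✓
  (5,6): δ = 140.03°  ·
  (5,7): δ = 54.38°  ·
  (6,7): δ = 94.35°  ·
antipodal pairs: 4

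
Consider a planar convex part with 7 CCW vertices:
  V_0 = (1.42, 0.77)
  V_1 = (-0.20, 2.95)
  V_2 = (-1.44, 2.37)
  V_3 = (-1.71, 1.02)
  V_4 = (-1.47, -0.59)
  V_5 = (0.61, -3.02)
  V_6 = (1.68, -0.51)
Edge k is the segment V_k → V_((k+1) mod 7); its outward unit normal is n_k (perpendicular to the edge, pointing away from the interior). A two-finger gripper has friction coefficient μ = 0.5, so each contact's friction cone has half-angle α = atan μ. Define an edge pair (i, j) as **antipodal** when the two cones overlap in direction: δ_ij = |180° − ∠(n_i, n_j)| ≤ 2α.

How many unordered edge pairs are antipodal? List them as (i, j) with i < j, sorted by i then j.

α = atan 0.5 = 26.57°;  2α = 53.13°
n_0 = (+0.8026, +0.5965)
n_1 = (-0.4237, +0.9058)
n_2 = (-0.9806, +0.1961)
n_3 = (-0.9891, -0.1474)
n_4 = (-0.7597, -0.6503)
n_5 = (+0.9199, -0.3921)
n_6 = (+0.9800, +0.1991)
  (0,1): δ = 101.55°  ·
  (0,2): δ = 47.93°  ✓
  (0,3): δ = 28.14°  ✓
  (0,4): δ = 3.95°  ✓
  (0,5): δ = 120.29°  ·
  (0,6): δ = 154.87°  ·
  (1,2): δ = 126.38°  ·
  (1,3): δ = 106.59°  ·
  (1,4): δ = 74.51°  ·
  (1,5): δ = 41.84°  ✓
  (1,6): δ = 76.41°  ·
  (2,3): δ = 160.21°  ·
  (2,4): δ = 128.13°  ·
  (2,5): δ = 11.78°  ✓
  (2,6): δ = 22.79°  ✓
  (3,4): δ = 147.92°  ·
  (3,5): δ = 31.57°  ✓
  (3,6): δ = 3.00°  ✓
  (4,5): δ = 63.65°  ·
  (4,6): δ = 29.08°  ✓
  (5,6): δ = 145.43°  ·
antipodal pairs: 9

count = 9; pairs: (0,2), (0,3), (0,4), (1,5), (2,5), (2,6), (3,5), (3,6), (4,6)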